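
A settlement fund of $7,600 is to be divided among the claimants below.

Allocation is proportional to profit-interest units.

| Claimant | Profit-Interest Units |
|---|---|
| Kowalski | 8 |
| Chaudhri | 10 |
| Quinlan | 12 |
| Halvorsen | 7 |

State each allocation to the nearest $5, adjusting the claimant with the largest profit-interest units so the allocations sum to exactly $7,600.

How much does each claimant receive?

Profit-interest units total: 37.
Proportional shares: Kowalski 8/37 × $7,600 = 1,643.24; Chaudhri 10/37 × $7,600 = 2,054.05; Quinlan 12/37 × $7,600 = 2,464.86; Halvorsen 7/37 × $7,600 = 1,437.84.
At nearest $5: Kowalski $1,645; Chaudhri $2,055; Quinlan $2,465; Halvorsen $1,440. Sum = $7,605.
Difference $7,600 − $7,605 = −$5 applied to largest profit-interest units (Quinlan): Quinlan becomes $2,460.

Kowalski: $1,645; Chaudhri: $2,055; Quinlan: $2,460; Halvorsen: $1,440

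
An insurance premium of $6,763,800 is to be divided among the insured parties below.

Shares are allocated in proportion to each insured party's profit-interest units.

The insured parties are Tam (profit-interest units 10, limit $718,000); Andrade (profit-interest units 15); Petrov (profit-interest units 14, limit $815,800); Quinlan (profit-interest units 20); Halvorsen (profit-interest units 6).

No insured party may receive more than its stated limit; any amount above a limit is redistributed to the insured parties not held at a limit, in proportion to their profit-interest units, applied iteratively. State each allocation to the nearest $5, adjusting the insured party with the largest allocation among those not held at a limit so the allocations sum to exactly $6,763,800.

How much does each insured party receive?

Total profit-interest units = 65.
Proportional shares (ignoring caps): Tam 1,040,584.62; Andrade 1,560,876.92; Petrov 1,456,818.46; Quinlan 2,081,169.23; Halvorsen 624,350.77.
Held at cap: Tam ($718,000), Petrov ($815,800); residual $5,230,000 reallocated over remaining profit-interest units 41.
Shares after redistribution: Andrade 1,913,414.63 → $1,913,415; Quinlan 2,551,219.51 → $2,551,220; Halvorsen 765,365.85 → $765,365.

Tam: $718,000; Andrade: $1,913,415; Petrov: $815,800; Quinlan: $2,551,220; Halvorsen: $765,365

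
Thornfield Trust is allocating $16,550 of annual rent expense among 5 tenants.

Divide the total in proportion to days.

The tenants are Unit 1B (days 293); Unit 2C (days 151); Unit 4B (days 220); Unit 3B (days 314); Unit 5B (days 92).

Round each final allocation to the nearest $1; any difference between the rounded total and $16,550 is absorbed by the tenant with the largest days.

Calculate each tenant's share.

Unit 1B: $4,532; Unit 2C: $2,336; Unit 4B: $3,403; Unit 3B: $4,856; Unit 5B: $1,423

Days total: 293 + 151 + 220 + 314 + 92 = 1,070.
Proportional shares: Unit 1B 4,531.92; Unit 2C 2,335.56; Unit 4B 3,402.80; Unit 3B 4,856.73; Unit 5B 1,422.99.
At nearest $1: Unit 1B $4,532; Unit 2C $2,336; Unit 4B $3,403; Unit 3B $4,857; Unit 5B $1,423. Sum = $16,551.
Difference $16,550 − $16,551 = −$1 applied to largest days (Unit 3B): Unit 3B becomes $4,856.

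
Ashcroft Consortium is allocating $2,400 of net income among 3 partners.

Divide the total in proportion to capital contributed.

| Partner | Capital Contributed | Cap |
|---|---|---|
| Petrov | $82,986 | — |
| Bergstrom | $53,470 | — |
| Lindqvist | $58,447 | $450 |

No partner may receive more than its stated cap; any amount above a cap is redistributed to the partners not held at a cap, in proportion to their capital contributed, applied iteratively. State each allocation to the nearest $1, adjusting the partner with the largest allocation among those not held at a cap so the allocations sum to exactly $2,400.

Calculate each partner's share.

Petrov: $1,186 | Bergstrom: $764 | Lindqvist: $450

Sum of capital contributed: 194,903.
Pro-rata shares before constraints: Petrov 1,021.87; Bergstrom 658.42; Lindqvist 719.71.
Cap binds for Lindqvist ($450); remaining pool $1,950 reallocated over remaining capital contributed 136,456.
Remaining shares: Petrov 1,185.90 → $1,186; Bergstrom 764.10 → $764.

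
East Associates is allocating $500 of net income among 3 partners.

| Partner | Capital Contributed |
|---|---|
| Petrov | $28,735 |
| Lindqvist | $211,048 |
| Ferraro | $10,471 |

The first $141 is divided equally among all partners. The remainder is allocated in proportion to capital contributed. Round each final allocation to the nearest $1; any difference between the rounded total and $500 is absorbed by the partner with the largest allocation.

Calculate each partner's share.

Petrov: $88 | Lindqvist: $350 | Ferraro: $62

First tranche $141 split equally: $47 each.
Remainder $359 by capital contributed (total 250,254): Petrov 41.22 → $41; Lindqvist 302.76 → $303; Ferraro 15.02 → $15.
Totals: Petrov $47 + $41 = $88; Lindqvist $47 + $303 = $350; Ferraro $47 + $15 = $62.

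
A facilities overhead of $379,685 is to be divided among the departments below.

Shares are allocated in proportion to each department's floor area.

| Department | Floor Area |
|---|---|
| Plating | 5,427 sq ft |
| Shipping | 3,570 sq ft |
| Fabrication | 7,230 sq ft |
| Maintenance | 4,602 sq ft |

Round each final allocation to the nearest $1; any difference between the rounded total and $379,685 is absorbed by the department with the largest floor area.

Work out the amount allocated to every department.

Plating: $98,927 | Shipping: $65,076 | Fabrication: $131,794 | Maintenance: $83,888

Combined floor area = 5,427 + 3,570 + 7,230 + 4,602 = 20,829.
Raw shares: Plating 98,927.00; Shipping 65,076.36; Fabrication 131,793.30; Maintenance 83,888.35.
Rounded to nearest $1: Plating $98,927; Shipping $65,076; Fabrication $131,793; Maintenance $83,888. Sum = $379,684.
Difference $379,685 − $379,684 = +$1 applied to largest floor area (Fabrication): Fabrication becomes $131,794.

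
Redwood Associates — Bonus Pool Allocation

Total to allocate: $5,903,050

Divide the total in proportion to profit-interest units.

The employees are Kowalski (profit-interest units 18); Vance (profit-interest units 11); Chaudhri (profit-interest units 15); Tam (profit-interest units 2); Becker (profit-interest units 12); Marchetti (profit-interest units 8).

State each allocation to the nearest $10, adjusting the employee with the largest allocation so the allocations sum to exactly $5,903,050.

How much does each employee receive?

Kowalski: $1,609,930 · Vance: $983,840 · Chaudhri: $1,341,600 · Tam: $178,880 · Becker: $1,073,280 · Marchetti: $715,520

Profit-interest units total: 66.
Pro-rata amounts: Kowalski 18/66 × $5,903,050 = 1,609,922.73; Vance 11/66 × $5,903,050 = 983,841.67; Chaudhri 15/66 × $5,903,050 = 1,341,602.27; Tam 2/66 × $5,903,050 = 178,880.30; Becker 12/66 × $5,903,050 = 1,073,281.82; Marchetti 8/66 × $5,903,050 = 715,521.21.
Rounded to nearest $10: Kowalski $1,609,920; Vance $983,840; Chaudhri $1,341,600; Tam $178,880; Becker $1,073,280; Marchetti $715,520. Sum = $5,903,040.
Difference $5,903,050 − $5,903,040 = +$10 applied to largest allocation (Kowalski): Kowalski becomes $1,609,930.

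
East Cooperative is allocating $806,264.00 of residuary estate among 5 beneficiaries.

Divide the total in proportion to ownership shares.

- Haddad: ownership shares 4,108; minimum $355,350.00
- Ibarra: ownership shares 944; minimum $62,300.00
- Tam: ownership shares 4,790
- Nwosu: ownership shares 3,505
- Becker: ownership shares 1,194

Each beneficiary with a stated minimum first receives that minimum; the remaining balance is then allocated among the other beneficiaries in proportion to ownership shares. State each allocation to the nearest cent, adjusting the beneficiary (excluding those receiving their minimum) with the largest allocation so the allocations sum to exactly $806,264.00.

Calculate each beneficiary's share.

Minimums first: Haddad $355,350.00; Ibarra $62,300.00. Remaining pool $388,614.00.
Remaining pool split over remaining ownership shares 9,489: Tam 196,170.4142 → $196,170.41; Nwosu 143,544.3218 → $143,544.32; Becker 48,899.2640 → $48,899.26.
Rounding difference +$0.01 applied to Tam → $196,170.42.

Haddad: $355,350.00 | Ibarra: $62,300.00 | Tam: $196,170.42 | Nwosu: $143,544.32 | Becker: $48,899.26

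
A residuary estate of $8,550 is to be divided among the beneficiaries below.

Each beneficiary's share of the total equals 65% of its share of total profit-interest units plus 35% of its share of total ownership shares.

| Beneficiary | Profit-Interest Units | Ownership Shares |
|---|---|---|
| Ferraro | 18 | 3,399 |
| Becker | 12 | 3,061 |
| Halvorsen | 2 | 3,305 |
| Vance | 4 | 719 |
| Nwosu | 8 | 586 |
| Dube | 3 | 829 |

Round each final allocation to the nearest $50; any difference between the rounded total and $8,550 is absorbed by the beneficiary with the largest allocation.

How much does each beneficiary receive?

Totals — profit-interest units 47, ownership shares 11,899.
Combined weights (65% profit-interest units + 35% ownership shares): Ferraro 0.3489; Becker 0.2560; Halvorsen 0.1249; Vance 0.0765; Nwosu 0.1279; Dube 0.0659.
Raw shares: Ferraro 2,983.22; Becker 2,188.75; Halvorsen 1,067.67; Vance 653.80; Nwosu 1,093.33; Dube 563.22.
After rounding ($50): Ferraro $3,000; Becker $2,200; Halvorsen $1,050; Vance $650; Nwosu $1,100; Dube $550. Sum = $8,550.
Rounded total matches; no reconciliation needed.

Ferraro: $3,000 | Becker: $2,200 | Halvorsen: $1,050 | Vance: $650 | Nwosu: $1,100 | Dube: $550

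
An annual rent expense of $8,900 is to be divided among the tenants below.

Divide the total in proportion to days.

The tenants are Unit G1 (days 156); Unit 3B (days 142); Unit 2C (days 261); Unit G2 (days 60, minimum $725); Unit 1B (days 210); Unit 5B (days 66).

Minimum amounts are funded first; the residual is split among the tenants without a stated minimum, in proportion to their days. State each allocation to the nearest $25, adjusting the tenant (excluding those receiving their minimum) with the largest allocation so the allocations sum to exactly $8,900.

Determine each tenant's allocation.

Unit G1: $1,525 | Unit 3B: $1,400 | Unit 2C: $2,550 | Unit G2: $725 | Unit 1B: $2,050 | Unit 5B: $650

Fund the minimums — Unit G2 $725. Residual $8,175.
Residual split over remaining days 835: Unit G1 1,527.31 → $1,525; Unit 3B 1,390.24 → $1,400; Unit 2C 2,555.30 → $2,550; Unit 1B 2,055.99 → $2,050; Unit 5B 646.17 → $650.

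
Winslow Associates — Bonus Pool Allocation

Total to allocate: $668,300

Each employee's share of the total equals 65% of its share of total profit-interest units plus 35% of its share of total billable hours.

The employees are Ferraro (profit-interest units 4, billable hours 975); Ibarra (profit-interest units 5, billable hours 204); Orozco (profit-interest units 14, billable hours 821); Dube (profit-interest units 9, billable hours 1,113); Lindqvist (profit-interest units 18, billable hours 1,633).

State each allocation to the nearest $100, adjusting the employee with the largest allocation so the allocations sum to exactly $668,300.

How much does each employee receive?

Totals — profit-interest units 50, billable hours 4,746.
Blended shares (65% profit-interest units + 35% billable hours): Ferraro 0.1239; Ibarra 0.0800; Orozco 0.2425; Dube 0.1991; Lindqvist 0.3544.
Unrounded shares: Ferraro 82,804.14; Ibarra 53,493.57; Orozco 162,093.31; Dube 133,044.93; Lindqvist 236,864.05.
Rounded to nearest $100: Ferraro $82,800; Ibarra $53,500; Orozco $162,100; Dube $133,000; Lindqvist $236,900. Sum = $668,300.
No rounding difference to absorb.

Ferraro: $82,800 | Ibarra: $53,500 | Orozco: $162,100 | Dube: $133,000 | Lindqvist: $236,900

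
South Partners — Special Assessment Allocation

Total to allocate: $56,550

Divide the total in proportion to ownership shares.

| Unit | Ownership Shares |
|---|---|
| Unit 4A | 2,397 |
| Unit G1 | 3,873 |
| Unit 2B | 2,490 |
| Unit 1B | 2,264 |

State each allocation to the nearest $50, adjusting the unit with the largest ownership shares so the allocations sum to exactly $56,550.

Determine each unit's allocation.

Combined ownership shares = 11,024.
Proportional shares: Unit 4A 2,397/11,024 × $56,550 = 12,295.93; Unit G1 3,873/11,024 × $56,550 = 19,867.39; Unit 2B 2,490/11,024 × $56,550 = 12,773.00; Unit 1B 2,264/11,024 × $56,550 = 11,613.68.
Rounded to nearest $50: Unit 4A $12,300; Unit G1 $19,850; Unit 2B $12,750; Unit 1B $11,600. Sum = $56,500.
Difference $56,550 − $56,500 = +$50 applied to largest ownership shares (Unit G1): Unit G1 becomes $19,900.

Unit 4A: $12,300 · Unit G1: $19,900 · Unit 2B: $12,750 · Unit 1B: $11,600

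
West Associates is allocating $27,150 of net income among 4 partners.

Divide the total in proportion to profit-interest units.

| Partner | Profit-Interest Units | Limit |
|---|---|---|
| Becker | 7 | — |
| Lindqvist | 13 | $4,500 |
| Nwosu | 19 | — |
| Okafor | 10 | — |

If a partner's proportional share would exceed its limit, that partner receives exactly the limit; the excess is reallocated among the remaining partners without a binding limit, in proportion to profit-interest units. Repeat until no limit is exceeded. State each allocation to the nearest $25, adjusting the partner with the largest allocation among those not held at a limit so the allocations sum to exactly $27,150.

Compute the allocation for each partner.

Becker: $4,400 · Lindqvist: $4,500 · Nwosu: $11,950 · Okafor: $6,300

Combined profit-interest units = 49.
Unconstrained shares: Becker 3,878.57; Lindqvist 7,203.06; Nwosu 10,527.55; Okafor 5,540.82.
Held at cap: Lindqvist ($4,500); remaining pool $22,650 reallocated over remaining profit-interest units 36.
Shares after redistribution: Becker 4,404.17 → $4,400; Nwosu 11,954.17 → $11,950; Okafor 6,291.67 → $6,300.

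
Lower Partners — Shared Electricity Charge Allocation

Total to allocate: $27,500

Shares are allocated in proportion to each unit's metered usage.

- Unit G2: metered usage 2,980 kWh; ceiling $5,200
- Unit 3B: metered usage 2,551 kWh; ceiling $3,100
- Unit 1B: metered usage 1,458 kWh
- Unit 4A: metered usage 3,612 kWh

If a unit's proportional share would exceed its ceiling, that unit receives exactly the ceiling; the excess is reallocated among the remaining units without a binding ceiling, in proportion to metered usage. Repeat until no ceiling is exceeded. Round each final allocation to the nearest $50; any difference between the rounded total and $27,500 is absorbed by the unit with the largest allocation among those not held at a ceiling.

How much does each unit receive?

Metered usage total: 10,601.
Pro-rata shares before constraints: Unit G2 7,730.40; Unit 3B 6,617.54; Unit 1B 3,782.19; Unit 4A 9,369.87.
Held at cap: Unit G2 ($5,200), Unit 3B ($3,100); remaining pool $19,200 reallocated over remaining metered usage 5,070.
Shares after redistribution: Unit 1B 5,521.42 → $5,500; Unit 4A 13,678.58 → $13,700.

Unit G2: $5,200; Unit 3B: $3,100; Unit 1B: $5,500; Unit 4A: $13,700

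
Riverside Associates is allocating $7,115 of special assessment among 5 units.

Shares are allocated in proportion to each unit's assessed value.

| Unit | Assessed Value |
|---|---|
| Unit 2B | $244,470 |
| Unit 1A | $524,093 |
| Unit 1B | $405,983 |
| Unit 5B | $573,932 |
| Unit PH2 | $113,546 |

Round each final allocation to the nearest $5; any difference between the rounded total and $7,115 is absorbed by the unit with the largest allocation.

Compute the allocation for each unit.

Unit 2B: $935; Unit 1A: $2,005; Unit 1B: $1,550; Unit 5B: $2,190; Unit PH2: $435

Assessed value total: 1,862,024.
Unrounded shares: Unit 2B 244,470/1,862,024 × $7,115 = 934.15; Unit 1A 524,093/1,862,024 × $7,115 = 2,002.62; Unit 1B 405,983/1,862,024 × $7,115 = 1,551.31; Unit 5B 573,932/1,862,024 × $7,115 = 2,193.06; Unit PH2 113,546/1,862,024 × $7,115 = 433.87.
After rounding ($5): Unit 2B $935; Unit 1A $2,005; Unit 1B $1,550; Unit 5B $2,195; Unit PH2 $435. Sum = $7,120.
Difference $7,115 − $7,120 = −$5 applied to largest allocation (Unit 5B): Unit 5B becomes $2,190.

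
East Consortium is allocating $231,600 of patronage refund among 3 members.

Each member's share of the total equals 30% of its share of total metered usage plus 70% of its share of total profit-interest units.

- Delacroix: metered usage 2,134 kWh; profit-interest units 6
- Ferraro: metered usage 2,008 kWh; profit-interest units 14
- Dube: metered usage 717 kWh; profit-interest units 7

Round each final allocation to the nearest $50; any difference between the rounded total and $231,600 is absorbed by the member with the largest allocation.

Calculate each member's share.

Metered usage total 4,859; profit-interest units total 27.
Composite weights (30% metered usage + 70% profit-interest units): Delacroix 0.2873; Ferraro 0.4869; Dube 0.2257.
Pro-rata amounts: Delacroix 66,541.24; Ferraro 112,775.09; Dube 52,283.67.
At nearest $50: Delacroix $66,550; Ferraro $112,800; Dube $52,300. Sum = $231,650.
Difference $231,600 − $231,650 = −$50 applied to largest allocation (Ferraro): Ferraro becomes $112,750.

Delacroix: $66,550 | Ferraro: $112,750 | Dube: $52,300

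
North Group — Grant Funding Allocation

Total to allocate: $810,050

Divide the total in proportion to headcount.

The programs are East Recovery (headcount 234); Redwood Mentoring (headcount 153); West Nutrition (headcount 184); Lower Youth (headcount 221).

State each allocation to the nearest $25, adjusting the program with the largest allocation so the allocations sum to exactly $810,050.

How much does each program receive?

East Recovery: $239,350; Redwood Mentoring: $156,475; West Nutrition: $188,200; Lower Youth: $226,025

Headcount total: 792.
Pro-rata amounts: East Recovery 234/792 × $810,050 = 239,332.95; Redwood Mentoring 153/792 × $810,050 = 156,486.93; West Nutrition 184/792 × $810,050 = 188,193.43; Lower Youth 221/792 × $810,050 = 226,036.68.
Rounded to nearest $25: East Recovery $239,325; Redwood Mentoring $156,475; West Nutrition $188,200; Lower Youth $226,025. Sum = $810,025.
Difference $810,050 − $810,025 = +$25 applied to largest allocation (East Recovery): East Recovery becomes $239,350.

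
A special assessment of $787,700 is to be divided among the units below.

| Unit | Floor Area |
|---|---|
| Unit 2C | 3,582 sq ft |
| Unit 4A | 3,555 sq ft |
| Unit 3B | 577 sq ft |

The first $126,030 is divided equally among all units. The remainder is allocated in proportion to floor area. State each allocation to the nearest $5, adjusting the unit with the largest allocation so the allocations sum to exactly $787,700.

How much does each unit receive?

Equal tier: $126,030 ÷ 3 = $42,010 apiece.
Remainder $661,670 by floor area (total 7,714): Unit 2C 307,246.82 → $307,245; Unit 4A 304,930.89 → $304,930; Unit 3B 49,492.30 → $49,490.
Rounding difference +$5 on remainder applied to Unit 2C.
Totals: Unit 2C $42,010 + $307,250 = $349,260; Unit 4A $42,010 + $304,930 = $346,940; Unit 3B $42,010 + $49,490 = $91,500.

Unit 2C: $349,260; Unit 4A: $346,940; Unit 3B: $91,500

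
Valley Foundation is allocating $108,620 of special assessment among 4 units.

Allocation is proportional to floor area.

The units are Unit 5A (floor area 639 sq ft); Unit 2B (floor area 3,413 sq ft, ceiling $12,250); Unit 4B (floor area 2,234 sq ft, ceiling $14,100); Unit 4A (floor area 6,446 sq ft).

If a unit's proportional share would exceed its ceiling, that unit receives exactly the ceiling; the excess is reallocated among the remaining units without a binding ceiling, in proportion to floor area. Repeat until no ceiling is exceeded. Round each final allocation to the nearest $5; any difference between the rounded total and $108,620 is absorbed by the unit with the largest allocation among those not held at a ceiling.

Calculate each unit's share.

Unit 5A: $7,420; Unit 2B: $12,250; Unit 4B: $14,100; Unit 4A: $74,850

Combined floor area = 12,732.
Pro-rata shares before constraints: Unit 5A 5,451.48; Unit 2B 29,117.19; Unit 4B 19,058.83; Unit 4A 54,992.501.
Held at cap: Unit 2B ($12,250), Unit 4B ($14,100); remaining pool $82,270 reallocated over remaining floor area 7,085.
Shares after redistribution: Unit 5A 7,419.98 → $7,420; Unit 4A 74,850.02 → $74,850.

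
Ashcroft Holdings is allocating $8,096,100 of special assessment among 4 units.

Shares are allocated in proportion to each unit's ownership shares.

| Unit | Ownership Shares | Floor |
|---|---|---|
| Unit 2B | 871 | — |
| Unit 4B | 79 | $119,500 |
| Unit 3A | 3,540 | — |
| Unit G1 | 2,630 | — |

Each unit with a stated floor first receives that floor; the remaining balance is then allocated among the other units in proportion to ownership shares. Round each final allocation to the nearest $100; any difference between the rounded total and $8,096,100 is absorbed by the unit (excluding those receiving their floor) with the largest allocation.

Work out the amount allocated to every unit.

Fund the minimums — Unit 4B $119,500. Residual $7,976,600.
Residual split over remaining ownership shares 7,041: Unit 2B 986,737.48 → $986,700; Unit 3A 4,010,391.14 → $4,010,400; Unit G1 2,979,471.38 → $2,979,500.

Unit 2B: $986,700; Unit 4B: $119,500; Unit 3A: $4,010,400; Unit G1: $2,979,500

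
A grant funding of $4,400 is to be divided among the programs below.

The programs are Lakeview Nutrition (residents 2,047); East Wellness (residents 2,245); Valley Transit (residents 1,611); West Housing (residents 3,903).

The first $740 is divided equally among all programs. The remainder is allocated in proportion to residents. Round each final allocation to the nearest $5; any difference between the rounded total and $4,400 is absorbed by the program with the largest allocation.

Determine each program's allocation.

Lakeview Nutrition: $950; East Wellness: $1,025; Valley Transit: $785; West Housing: $1,640

First tranche $740 split equally: $185 each.
Remainder $3,660 by residents (total 9,806): Lakeview Nutrition 764.02 → $765; East Wellness 837.93 → $840; Valley Transit 601.29 → $600; West Housing 1,456.76 → $1,455.
Totals: Lakeview Nutrition $185 + $765 = $950; East Wellness $185 + $840 = $1,025; Valley Transit $185 + $600 = $785; West Housing $185 + $1,455 = $1,640.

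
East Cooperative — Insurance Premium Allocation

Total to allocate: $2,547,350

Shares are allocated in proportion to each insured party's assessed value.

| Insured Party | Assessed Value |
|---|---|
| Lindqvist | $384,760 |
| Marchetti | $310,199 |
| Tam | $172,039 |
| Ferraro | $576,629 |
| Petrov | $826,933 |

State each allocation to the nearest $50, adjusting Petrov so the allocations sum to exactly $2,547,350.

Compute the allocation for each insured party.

Lindqvist: $431,650; Marchetti: $348,000; Tam: $193,000; Ferraro: $646,900; Petrov: $927,800

Total assessed value = 2,270,560.
Proportional shares: Lindqvist 384,760/2,270,560 × $2,547,350 = 431,663.72; Marchetti 310,199/2,270,560 × $2,547,350 = 348,013.45; Tam 172,039/2,270,560 × $2,547,350 = 193,011.22; Ferraro 576,629/2,270,560 × $2,547,350 = 646,922.29; Petrov 826,933/2,270,560 × $2,547,350 = 927,739.31.
Rounded to nearest $50: Lindqvist $431,650; Marchetti $348,000; Tam $193,000; Ferraro $646,900; Petrov $927,750. Sum = $2,547,300.
Difference $2,547,350 − $2,547,300 = +$50 applied to Petrov: Petrov becomes $927,800.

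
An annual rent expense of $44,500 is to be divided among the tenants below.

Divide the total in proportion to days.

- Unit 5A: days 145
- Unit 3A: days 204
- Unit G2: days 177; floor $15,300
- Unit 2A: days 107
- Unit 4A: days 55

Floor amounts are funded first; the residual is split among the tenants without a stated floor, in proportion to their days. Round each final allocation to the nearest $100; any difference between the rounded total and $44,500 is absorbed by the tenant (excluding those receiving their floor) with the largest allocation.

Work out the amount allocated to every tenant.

Guaranteed amounts: Unit G2 $15,300. Remaining pool $29,200.
Remaining pool split over remaining days 511: Unit 5A 8,285.71 → $8,300; Unit 3A 11,657.14 → $11,700; Unit 2A 6,114.29 → $6,100; Unit 4A 3,142.86 → $3,100.

Unit 5A: $8,300 · Unit 3A: $11,700 · Unit G2: $15,300 · Unit 2A: $6,100 · Unit 4A: $3,100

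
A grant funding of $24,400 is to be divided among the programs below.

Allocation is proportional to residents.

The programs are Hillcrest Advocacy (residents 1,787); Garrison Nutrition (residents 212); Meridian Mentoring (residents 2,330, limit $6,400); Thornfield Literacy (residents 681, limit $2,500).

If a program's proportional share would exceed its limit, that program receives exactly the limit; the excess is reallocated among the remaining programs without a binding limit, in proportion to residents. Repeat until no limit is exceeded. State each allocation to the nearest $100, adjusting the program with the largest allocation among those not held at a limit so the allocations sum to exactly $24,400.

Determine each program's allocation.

Combined residents = 5,010.
Pro-rata shares before constraints: Hillcrest Advocacy 8,703.15; Garrison Nutrition 1,032.50; Meridian Mentoring 11,347.70; Thornfield Literacy 3,316.65.
Cap binds for Meridian Mentoring ($6,400), Thornfield Literacy ($2,500); balance $15,500 reallocated over remaining residents 1,999.
Remaining shares: Hillcrest Advocacy 13,856.18 → $13,900; Garrison Nutrition 1,643.82 → $1,600.

Hillcrest Advocacy: $13,900 · Garrison Nutrition: $1,600 · Meridian Mentoring: $6,400 · Thornfield Literacy: $2,500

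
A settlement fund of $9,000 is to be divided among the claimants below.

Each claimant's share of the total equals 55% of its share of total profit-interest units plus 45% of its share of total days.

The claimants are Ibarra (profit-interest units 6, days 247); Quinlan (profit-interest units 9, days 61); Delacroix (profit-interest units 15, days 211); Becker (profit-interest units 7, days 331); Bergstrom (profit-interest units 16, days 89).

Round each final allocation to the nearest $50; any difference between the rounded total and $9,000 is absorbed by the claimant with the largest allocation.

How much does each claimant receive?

Ibarra: $1,650 | Quinlan: $1,100 | Delacroix: $2,250 | Becker: $2,100 | Bergstrom: $1,900

Profit-interest units total 53; days total 939.
Blended shares (55% profit-interest units + 45% days): Ibarra 0.1806; Quinlan 0.1226; Delacroix 0.2568; Becker 0.2313; Bergstrom 0.2087.
Proportional shares: Ibarra 1,625.71; Quinlan 1,103.67; Delacroix 2,311.01; Becker 2,081.41; Bergstrom 1,878.21.
Rounded to nearest $50: Ibarra $1,650; Quinlan $1,100; Delacroix $2,300; Becker $2,100; Bergstrom $1,900. Sum = $9,050.
Difference $9,000 − $9,050 = −$50 applied to largest allocation (Delacroix): Delacroix becomes $2,250.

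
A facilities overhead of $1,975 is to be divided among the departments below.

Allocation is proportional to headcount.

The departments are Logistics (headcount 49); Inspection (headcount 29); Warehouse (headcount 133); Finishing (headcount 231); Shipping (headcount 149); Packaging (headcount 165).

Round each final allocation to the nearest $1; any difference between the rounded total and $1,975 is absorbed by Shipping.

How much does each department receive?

Total headcount = 756.
Unrounded shares: Logistics 49/756 × $1,975 = 128.01; Inspection 29/756 × $1,975 = 75.76; Warehouse 133/756 × $1,975 = 347.45; Finishing 231/756 × $1,975 = 603.47; Shipping 149/756 × $1,975 = 389.25; Packaging 165/756 × $1,975 = 431.05.
After rounding ($1): Logistics $128; Inspection $76; Warehouse $347; Finishing $603; Shipping $389; Packaging $431. Sum = $1,974.
Difference $1,975 − $1,974 = +$1 applied to Shipping: Shipping becomes $390.

Logistics: $128 · Inspection: $76 · Warehouse: $347 · Finishing: $603 · Shipping: $390 · Packaging: $431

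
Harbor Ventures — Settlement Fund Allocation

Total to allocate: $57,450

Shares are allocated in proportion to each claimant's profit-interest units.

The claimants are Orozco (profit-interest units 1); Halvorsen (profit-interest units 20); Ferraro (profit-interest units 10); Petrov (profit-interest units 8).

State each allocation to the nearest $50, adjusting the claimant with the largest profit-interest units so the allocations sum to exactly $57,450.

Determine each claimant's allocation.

Profit-interest units total: 1 + 20 + 10 + 8 = 39.
Raw shares: Orozco 1,473.08; Halvorsen 29,461.54; Ferraro 14,730.77; Petrov 11,784.62.
After rounding ($50): Orozco $1,450; Halvorsen $29,450; Ferraro $14,750; Petrov $11,800. Sum = $57,450.
No rounding difference to absorb.

Orozco: $1,450 · Halvorsen: $29,450 · Ferraro: $14,750 · Petrov: $11,800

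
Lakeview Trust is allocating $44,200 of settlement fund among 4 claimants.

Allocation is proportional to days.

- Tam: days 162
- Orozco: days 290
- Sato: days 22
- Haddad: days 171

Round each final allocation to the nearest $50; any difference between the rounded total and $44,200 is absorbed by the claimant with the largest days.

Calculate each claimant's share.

Total days = 162 + 290 + 22 + 171 = 645.
Raw shares: Tam 11,101.40; Orozco 19,872.87; Sato 1,507.60; Haddad 11,718.14.
Rounded to nearest $50: Tam $11,100; Orozco $19,850; Sato $1,500; Haddad $11,700. Sum = $44,150.
Difference $44,200 − $44,150 = +$50 applied to largest days (Orozco): Orozco becomes $19,900.

Tam: $11,100 | Orozco: $19,900 | Sato: $1,500 | Haddad: $11,700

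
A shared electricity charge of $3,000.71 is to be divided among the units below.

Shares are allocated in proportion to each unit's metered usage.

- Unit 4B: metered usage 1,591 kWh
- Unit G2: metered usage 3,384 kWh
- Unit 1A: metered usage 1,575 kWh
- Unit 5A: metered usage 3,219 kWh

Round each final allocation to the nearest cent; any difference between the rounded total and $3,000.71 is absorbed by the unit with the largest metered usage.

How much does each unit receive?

Unit 4B: $488.70 · Unit G2: $1,039.45 · Unit 1A: $483.79 · Unit 5A: $988.77

Sum of metered usage: 1,591 + 3,384 + 1,575 + 3,219 = 9,769.
Pro-rata amounts: Unit 4B 488.7020; Unit G2 1,039.4516; Unit 1A 483.7873; Unit 5A 988.7691.
After rounding (cent): Unit 4B $488.70; Unit G2 $1,039.45; Unit 1A $483.79; Unit 5A $988.77. Sum = $3,000.71.
No rounding difference to absorb.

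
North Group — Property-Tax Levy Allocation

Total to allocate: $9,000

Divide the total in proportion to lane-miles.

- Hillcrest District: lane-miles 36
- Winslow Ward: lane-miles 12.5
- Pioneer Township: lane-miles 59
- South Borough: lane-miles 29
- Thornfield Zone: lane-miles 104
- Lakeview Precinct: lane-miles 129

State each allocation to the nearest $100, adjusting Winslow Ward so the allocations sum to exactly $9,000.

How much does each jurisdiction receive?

Combined lane-miles = 369.5.
Proportional shares: Hillcrest District 36/369.5 × $9,000 = 876.86; Winslow Ward 12.5/369.5 × $9,000 = 304.47; Pioneer Township 59/369.5 × $9,000 = 1,437.08; South Borough 29/369.5 × $9,000 = 706.36; Thornfield Zone 104/369.5 × $9,000 = 2,533.15; Lakeview Precinct 129/369.5 × $9,000 = 3,142.08.
After rounding ($100): Hillcrest District $900; Winslow Ward $300; Pioneer Township $1,400; South Borough $700; Thornfield Zone $2,500; Lakeview Precinct $3,100. Sum = $8,900.
Difference $9,000 − $8,900 = +$100 applied to Winslow Ward: Winslow Ward becomes $400.

Hillcrest District: $900; Winslow Ward: $400; Pioneer Township: $1,400; South Borough: $700; Thornfield Zone: $2,500; Lakeview Precinct: $3,100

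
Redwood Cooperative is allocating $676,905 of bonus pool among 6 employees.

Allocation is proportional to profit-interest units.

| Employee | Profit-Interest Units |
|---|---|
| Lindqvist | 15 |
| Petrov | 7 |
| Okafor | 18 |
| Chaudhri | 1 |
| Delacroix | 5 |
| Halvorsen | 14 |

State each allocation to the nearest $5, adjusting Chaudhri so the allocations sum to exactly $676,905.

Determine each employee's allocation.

Lindqvist: $169,225; Petrov: $78,970; Okafor: $203,070; Chaudhri: $11,285; Delacroix: $56,410; Halvorsen: $157,945

Combined profit-interest units = 60.
Unrounded shares: Lindqvist 15/60 × $676,905 = 169,226.25; Petrov 7/60 × $676,905 = 78,972.25; Okafor 18/60 × $676,905 = 203,071.50; Chaudhri 1/60 × $676,905 = 11,281.75; Delacroix 5/60 × $676,905 = 56,408.75; Halvorsen 14/60 × $676,905 = 157,944.50.
Rounded to nearest $5: Lindqvist $169,225; Petrov $78,970; Okafor $203,070; Chaudhri $11,280; Delacroix $56,410; Halvorsen $157,945. Sum = $676,900.
Difference $676,905 − $676,900 = +$5 applied to Chaudhri: Chaudhri becomes $11,285.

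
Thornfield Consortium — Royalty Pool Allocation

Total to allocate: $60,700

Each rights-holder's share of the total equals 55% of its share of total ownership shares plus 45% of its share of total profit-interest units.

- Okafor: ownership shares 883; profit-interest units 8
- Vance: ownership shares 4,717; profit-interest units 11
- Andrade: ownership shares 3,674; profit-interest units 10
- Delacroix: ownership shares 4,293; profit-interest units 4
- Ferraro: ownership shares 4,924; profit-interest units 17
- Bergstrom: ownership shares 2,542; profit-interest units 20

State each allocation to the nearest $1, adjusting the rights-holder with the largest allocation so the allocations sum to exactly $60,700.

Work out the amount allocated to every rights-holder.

Ownership shares total 21,033; profit-interest units total 70.
Composite weights (55% ownership shares + 45% profit-interest units): Okafor 0.0745; Vance 0.1941; Andrade 0.1604; Delacroix 0.1380; Ferraro 0.2380; Bergstrom 0.1950.
Proportional shares: Okafor 4,523.27; Vance 11,779.499; Andrade 9,733.76; Delacroix 8,375.00; Ferraro 14,449.35; Bergstrom 11,839.12.
After rounding ($1): Okafor $4,523; Vance $11,779; Andrade $9,734; Delacroix $8,375; Ferraro $14,449; Bergstrom $11,839. Sum = $60,699.
Difference $60,700 − $60,699 = +$1 applied to largest allocation (Ferraro): Ferraro becomes $14,450.

Okafor: $4,523; Vance: $11,779; Andrade: $9,734; Delacroix: $8,375; Ferraro: $14,450; Bergstrom: $11,839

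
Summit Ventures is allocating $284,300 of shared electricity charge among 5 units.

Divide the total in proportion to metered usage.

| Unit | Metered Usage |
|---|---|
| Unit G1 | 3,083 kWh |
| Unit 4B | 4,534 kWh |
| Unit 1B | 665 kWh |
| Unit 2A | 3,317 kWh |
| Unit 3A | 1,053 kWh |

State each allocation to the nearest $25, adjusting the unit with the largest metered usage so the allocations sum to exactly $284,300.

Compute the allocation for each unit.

Unit G1: $69,275 | Unit 4B: $101,900 | Unit 1B: $14,950 | Unit 2A: $74,525 | Unit 3A: $23,650

Metered usage total: 12,652.
Raw shares: Unit G1 3,083/12,652 × $284,300 = 69,277.34; Unit 4B 4,534/12,652 × $284,300 = 101,882.41; Unit 1B 665/12,652 × $284,300 = 14,943.05; Unit 2A 3,317/12,652 × $284,300 = 74,535.50; Unit 3A 1,053/12,652 × $284,300 = 23,661.71.
Rounded to nearest $25: Unit G1 $69,275; Unit 4B $101,875; Unit 1B $14,950; Unit 2A $74,525; Unit 3A $23,650. Sum = $284,275.
Difference $284,300 − $284,275 = +$25 applied to largest metered usage (Unit 4B): Unit 4B becomes $101,900.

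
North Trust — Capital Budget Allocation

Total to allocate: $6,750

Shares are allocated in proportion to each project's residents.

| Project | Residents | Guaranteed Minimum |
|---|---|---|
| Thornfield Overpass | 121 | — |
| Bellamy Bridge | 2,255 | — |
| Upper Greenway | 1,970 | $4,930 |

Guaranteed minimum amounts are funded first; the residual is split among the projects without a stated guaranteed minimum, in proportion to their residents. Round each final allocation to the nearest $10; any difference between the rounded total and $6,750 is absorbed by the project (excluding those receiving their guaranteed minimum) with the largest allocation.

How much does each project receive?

Thornfield Overpass: $90; Bellamy Bridge: $1,730; Upper Greenway: $4,930

Fund the minimums — Upper Greenway $4,930. Balance $1,820.
Balance split over remaining residents 2,376: Thornfield Overpass 92.69 → $90; Bellamy Bridge 1,727.31 → $1,730.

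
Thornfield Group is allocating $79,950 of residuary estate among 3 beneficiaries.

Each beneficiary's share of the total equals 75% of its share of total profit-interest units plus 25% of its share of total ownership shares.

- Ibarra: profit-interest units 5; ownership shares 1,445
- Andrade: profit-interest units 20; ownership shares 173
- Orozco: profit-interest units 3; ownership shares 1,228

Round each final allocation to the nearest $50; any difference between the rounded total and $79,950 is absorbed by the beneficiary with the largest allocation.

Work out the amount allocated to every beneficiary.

Ibarra: $20,850 · Andrade: $44,050 · Orozco: $15,050

Totals — profit-interest units 28, ownership shares 2,846.
Blended shares (75% profit-interest units + 25% ownership shares): Ibarra 0.2609; Andrade 0.5509; Orozco 0.1882.
Unrounded shares: Ibarra 20,855.85; Andrade 44,045.34; Orozco 15,048.82.
Rounded to nearest $50: Ibarra $20,850; Andrade $44,050; Orozco $15,050. Sum = $79,950.
Sum already equals the total — no adjustment.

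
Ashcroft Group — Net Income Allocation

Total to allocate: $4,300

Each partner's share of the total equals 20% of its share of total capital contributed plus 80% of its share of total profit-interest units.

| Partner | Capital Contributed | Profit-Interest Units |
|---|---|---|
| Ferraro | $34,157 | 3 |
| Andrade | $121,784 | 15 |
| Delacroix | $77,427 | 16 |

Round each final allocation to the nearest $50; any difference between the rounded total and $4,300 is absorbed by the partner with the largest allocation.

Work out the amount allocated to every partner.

Ferraro: $450; Andrade: $1,950; Delacroix: $1,900

Capital contributed total 233,368; profit-interest units total 34.
Composite weights (20% capital contributed + 80% profit-interest units): Ferraro 0.0999; Andrade 0.4573; Delacroix 0.4428.
Pro-rata amounts: Ferraro 429.40; Andrade 1,966.44; Delacroix 1,904.15.
After rounding ($50): Ferraro $450; Andrade $1,950; Delacroix $1,900. Sum = $4,300.
No rounding difference to absorb.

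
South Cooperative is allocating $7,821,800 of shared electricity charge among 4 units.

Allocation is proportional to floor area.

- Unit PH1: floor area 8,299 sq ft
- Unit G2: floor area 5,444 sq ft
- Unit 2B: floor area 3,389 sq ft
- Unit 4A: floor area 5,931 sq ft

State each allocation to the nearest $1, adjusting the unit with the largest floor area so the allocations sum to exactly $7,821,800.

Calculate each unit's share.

Sum of floor area: 8,299 + 5,444 + 3,389 + 5,931 = 23,063.
Raw shares: Unit PH1 2,814,599.93; Unit G2 1,846,328.72; Unit 2B 1,149,376.93; Unit 4A 2,011,494.42.
Rounded to nearest $1: Unit PH1 $2,814,600; Unit G2 $1,846,329; Unit 2B $1,149,377; Unit 4A $2,011,494. Sum = $7,821,800.
Rounded total matches; no reconciliation needed.

Unit PH1: $2,814,600; Unit G2: $1,846,329; Unit 2B: $1,149,377; Unit 4A: $2,011,494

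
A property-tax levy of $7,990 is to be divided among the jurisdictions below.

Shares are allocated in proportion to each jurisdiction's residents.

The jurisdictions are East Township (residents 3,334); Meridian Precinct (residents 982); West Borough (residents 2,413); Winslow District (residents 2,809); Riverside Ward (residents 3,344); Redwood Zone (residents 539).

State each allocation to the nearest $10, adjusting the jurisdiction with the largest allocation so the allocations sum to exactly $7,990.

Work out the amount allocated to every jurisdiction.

East Township: $1,980 | Meridian Precinct: $580 | West Borough: $1,440 | Winslow District: $1,670 | Riverside Ward: $2,000 | Redwood Zone: $320

Total residents = 13,421.
Pro-rata amounts: East Township 3,334/13,421 × $7,990 = 1,984.85; Meridian Precinct 982/13,421 × $7,990 = 584.62; West Borough 2,413/13,421 × $7,990 = 1,436.54; Winslow District 2,809/13,421 × $7,990 = 1,672.30; Riverside Ward 3,344/13,421 × $7,990 = 1,990.80; Redwood Zone 539/13,421 × $7,990 = 320.89.
At nearest $10: East Township $1,980; Meridian Precinct $580; West Borough $1,440; Winslow District $1,670; Riverside Ward $1,990; Redwood Zone $320. Sum = $7,980.
Difference $7,990 − $7,980 = +$10 applied to largest allocation (Riverside Ward): Riverside Ward becomes $2,000.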